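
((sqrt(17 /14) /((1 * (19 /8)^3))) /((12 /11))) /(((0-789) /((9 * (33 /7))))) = -23232 * sqrt(238) /88391933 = -0.00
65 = 65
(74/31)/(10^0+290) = 74/9021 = 0.01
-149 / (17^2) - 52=-15177 / 289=-52.52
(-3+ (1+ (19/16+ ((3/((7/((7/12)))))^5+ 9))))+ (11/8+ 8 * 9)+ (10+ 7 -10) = 90689/1024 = 88.56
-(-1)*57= 57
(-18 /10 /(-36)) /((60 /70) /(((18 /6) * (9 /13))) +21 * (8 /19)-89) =-1197 /1909100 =-0.00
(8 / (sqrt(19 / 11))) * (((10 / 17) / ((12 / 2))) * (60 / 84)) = 200 * sqrt(209) / 6783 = 0.43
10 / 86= 5 / 43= 0.12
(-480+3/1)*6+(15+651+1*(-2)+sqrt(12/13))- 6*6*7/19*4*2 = -43778/19+2*sqrt(39)/13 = -2303.14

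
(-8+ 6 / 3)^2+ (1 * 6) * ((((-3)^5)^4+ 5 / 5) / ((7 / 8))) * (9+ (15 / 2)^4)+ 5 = 531061671915701 / 7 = 75865953130814.43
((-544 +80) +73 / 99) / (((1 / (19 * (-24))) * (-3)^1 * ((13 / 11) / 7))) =-48798232 / 117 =-417078.91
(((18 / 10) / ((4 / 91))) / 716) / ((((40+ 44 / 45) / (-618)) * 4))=-2277639 / 10562432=-0.22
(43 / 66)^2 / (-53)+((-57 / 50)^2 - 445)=-16005948898 / 36073125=-443.71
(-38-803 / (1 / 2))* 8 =-13152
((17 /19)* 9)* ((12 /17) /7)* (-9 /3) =-2.44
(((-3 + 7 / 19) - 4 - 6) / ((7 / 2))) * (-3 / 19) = 1440 / 2527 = 0.57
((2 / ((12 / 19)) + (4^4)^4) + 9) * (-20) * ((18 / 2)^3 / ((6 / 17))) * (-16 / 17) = 166988328941520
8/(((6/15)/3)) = 60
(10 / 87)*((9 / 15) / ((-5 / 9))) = -18 / 145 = -0.12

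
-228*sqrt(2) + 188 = -134.44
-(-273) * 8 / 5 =2184 / 5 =436.80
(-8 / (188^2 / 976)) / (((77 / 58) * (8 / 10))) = -35380 / 170093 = -0.21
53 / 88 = 0.60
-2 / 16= -1 / 8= -0.12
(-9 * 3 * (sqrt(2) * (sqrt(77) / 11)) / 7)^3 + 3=3- 39366 * sqrt(154) / 5929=-79.39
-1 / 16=-0.06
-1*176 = -176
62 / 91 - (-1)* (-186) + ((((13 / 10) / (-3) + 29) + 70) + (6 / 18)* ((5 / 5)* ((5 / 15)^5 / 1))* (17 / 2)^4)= -422401297 / 5307120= -79.59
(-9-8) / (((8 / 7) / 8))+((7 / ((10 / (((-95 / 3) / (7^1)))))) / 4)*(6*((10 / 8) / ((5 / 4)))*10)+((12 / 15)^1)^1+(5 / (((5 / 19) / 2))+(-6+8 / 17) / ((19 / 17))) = -25203 / 190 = -132.65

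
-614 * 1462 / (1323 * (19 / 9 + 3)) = -132.75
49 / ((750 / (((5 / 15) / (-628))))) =-49 / 1413000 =-0.00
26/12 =13/6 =2.17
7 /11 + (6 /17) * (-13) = -739 /187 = -3.95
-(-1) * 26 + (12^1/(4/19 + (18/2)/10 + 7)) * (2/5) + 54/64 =1352903/49312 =27.44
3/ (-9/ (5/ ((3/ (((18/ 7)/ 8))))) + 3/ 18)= -90/ 499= -0.18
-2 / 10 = -1 / 5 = -0.20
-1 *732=-732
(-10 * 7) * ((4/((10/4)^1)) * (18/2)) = -1008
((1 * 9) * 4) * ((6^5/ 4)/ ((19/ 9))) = 629856/ 19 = 33150.32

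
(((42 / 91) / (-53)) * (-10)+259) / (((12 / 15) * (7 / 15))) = 13388325 / 19292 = 693.98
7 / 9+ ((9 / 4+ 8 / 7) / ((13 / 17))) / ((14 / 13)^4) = 39462931 / 9680832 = 4.08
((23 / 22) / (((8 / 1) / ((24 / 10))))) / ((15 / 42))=483 / 550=0.88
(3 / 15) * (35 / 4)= 7 / 4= 1.75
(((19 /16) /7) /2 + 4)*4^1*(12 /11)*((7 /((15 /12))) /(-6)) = -183 /11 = -16.64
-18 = -18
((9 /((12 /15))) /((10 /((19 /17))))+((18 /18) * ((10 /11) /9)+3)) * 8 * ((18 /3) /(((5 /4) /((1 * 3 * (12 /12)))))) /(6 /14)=3286136 /2805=1171.53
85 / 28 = 3.04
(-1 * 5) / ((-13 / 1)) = 5 / 13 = 0.38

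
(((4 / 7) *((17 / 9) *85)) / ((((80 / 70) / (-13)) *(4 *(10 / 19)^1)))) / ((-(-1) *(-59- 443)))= 71383 / 72288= 0.99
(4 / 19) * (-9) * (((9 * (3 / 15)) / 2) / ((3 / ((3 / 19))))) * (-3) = 486 / 1805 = 0.27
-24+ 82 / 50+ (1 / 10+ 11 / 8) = -4177 / 200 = -20.88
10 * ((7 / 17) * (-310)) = -21700 / 17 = -1276.47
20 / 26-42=-536 / 13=-41.23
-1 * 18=-18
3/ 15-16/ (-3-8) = 91/ 55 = 1.65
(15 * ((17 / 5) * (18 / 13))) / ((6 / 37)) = 5661 / 13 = 435.46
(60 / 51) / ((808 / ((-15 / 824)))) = -75 / 2829616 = -0.00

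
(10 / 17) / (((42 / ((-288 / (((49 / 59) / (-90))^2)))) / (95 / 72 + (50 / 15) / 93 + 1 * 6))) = -3085969158000 / 8857289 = -348410.12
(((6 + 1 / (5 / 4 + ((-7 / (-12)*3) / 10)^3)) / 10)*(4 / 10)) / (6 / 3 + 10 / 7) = 0.08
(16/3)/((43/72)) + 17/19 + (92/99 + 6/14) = 6331508/566181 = 11.18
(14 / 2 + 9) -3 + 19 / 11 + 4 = 206 / 11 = 18.73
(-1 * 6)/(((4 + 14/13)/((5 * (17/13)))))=-85/11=-7.73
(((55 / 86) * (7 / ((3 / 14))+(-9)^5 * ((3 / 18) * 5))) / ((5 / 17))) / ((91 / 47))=-55225.86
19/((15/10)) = 38/3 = 12.67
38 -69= -31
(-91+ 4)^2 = 7569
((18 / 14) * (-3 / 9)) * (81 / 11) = -243 / 77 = -3.16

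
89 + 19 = 108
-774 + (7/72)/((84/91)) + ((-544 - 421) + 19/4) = -1498301/864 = -1734.14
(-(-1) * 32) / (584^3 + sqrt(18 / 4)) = 12747309056 / 79342718832607223 - 96 * sqrt(2) / 79342718832607223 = 0.00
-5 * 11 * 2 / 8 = -13.75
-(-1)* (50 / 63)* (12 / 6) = 100 / 63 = 1.59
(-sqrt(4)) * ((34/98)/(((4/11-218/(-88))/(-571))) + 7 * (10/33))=27331628/202125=135.22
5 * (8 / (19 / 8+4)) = 320 / 51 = 6.27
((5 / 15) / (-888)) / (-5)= 1 / 13320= 0.00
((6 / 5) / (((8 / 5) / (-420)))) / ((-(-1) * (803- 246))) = -315 / 557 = -0.57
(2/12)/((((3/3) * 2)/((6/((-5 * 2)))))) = -1/20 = -0.05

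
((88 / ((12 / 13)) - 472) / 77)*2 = -2260 / 231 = -9.78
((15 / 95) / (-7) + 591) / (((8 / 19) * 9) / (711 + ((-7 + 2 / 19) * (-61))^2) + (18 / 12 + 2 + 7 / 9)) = 2834585047800 / 20518186507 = 138.15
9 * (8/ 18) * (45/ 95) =36/ 19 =1.89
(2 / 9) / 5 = 2 / 45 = 0.04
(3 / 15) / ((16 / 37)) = 37 / 80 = 0.46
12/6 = 2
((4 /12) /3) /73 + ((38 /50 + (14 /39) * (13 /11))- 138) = -24718912 /180675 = -136.81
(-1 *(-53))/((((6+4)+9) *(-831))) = -0.00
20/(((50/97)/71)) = 13774/5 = 2754.80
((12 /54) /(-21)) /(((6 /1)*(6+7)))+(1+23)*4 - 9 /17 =11963116 /125307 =95.47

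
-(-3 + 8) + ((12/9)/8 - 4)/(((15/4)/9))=-71/5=-14.20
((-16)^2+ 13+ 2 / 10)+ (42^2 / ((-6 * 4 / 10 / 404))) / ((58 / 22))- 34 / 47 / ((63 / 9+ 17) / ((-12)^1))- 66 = -766202627 / 6815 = -112428.85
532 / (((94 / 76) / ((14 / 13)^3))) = 55472704 / 103259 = 537.22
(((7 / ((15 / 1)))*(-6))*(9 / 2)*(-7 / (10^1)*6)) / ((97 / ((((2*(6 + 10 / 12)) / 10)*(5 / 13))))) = 18081 / 63050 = 0.29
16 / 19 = 0.84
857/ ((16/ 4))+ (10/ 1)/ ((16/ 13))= 1779/ 8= 222.38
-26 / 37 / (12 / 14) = -91 / 111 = -0.82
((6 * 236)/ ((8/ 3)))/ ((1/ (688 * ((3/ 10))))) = 547992/ 5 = 109598.40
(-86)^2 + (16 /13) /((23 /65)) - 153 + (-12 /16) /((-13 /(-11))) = 8666029 /1196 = 7245.84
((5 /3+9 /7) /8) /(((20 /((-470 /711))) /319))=-464783 /119448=-3.89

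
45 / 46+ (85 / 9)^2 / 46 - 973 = -1807264 / 1863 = -970.08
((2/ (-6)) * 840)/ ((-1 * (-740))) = -14/ 37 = -0.38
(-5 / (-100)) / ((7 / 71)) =71 / 140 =0.51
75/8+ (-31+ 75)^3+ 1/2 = 85193.88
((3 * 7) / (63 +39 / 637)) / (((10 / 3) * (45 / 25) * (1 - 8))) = -49 / 6180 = -0.01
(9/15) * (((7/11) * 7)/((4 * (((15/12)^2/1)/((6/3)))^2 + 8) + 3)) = 12544/63085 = 0.20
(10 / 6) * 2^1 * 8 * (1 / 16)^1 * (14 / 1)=70 / 3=23.33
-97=-97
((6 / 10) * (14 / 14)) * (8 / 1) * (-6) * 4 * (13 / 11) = -7488 / 55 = -136.15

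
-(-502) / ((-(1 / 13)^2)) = -84838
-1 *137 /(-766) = 137 /766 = 0.18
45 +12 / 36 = 136 / 3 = 45.33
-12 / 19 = -0.63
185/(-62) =-185/62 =-2.98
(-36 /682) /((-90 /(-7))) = -7 /1705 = -0.00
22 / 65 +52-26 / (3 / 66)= -33778 / 65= -519.66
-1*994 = -994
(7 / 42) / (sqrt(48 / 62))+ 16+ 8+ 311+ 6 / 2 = sqrt(186) / 72+ 338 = 338.19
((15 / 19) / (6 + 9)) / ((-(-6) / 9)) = 3 / 38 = 0.08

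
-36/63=-4/7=-0.57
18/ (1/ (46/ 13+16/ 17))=17820/ 221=80.63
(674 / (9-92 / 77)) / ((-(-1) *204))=25949 / 61302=0.42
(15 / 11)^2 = 225 / 121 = 1.86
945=945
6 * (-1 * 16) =-96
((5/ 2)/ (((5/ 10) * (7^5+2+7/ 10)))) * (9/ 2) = 225/ 168097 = 0.00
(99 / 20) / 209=9 / 380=0.02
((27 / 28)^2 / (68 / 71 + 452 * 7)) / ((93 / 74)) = 70929 / 303411136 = 0.00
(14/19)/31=14/589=0.02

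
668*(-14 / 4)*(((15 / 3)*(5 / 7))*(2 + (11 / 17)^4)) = -1517053050 / 83521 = -18163.73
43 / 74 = 0.58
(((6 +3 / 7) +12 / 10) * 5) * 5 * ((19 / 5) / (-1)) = -5073 / 7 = -724.71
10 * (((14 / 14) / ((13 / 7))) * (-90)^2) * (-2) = -1134000 / 13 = -87230.77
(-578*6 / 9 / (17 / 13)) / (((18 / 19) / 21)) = -58786 / 9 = -6531.78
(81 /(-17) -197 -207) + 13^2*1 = -4076 /17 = -239.76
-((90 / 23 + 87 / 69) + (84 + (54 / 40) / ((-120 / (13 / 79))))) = -129620509 / 1453600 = -89.17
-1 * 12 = -12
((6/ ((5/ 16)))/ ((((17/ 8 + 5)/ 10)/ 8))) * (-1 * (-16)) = 65536/ 19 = 3449.26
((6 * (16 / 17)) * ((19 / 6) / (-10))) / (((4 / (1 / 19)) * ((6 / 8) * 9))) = -8 / 2295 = -0.00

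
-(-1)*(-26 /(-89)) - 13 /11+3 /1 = 2066 /979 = 2.11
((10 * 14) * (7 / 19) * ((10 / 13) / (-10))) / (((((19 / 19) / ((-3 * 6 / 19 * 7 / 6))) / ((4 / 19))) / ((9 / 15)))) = 49392 / 89167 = 0.55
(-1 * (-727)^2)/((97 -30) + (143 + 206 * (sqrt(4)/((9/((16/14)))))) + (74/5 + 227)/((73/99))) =-12153524355/13572523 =-895.45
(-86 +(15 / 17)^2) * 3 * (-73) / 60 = 1797917 / 5780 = 311.06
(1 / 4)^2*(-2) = -1 / 8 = -0.12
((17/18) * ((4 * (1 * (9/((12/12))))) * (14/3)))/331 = 476/993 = 0.48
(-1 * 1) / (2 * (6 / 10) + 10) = -5 / 56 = -0.09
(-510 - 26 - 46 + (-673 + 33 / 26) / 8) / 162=-138521 / 33696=-4.11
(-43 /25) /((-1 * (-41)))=-0.04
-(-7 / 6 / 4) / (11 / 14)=49 / 132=0.37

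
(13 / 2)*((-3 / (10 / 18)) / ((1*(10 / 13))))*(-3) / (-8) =-13689 / 800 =-17.11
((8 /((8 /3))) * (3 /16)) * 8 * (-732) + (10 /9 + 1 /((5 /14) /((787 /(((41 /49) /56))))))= 266025148 /1845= 144187.07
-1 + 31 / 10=21 / 10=2.10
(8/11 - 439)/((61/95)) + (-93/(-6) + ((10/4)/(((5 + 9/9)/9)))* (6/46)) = -666.57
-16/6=-8/3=-2.67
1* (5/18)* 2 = 5/9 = 0.56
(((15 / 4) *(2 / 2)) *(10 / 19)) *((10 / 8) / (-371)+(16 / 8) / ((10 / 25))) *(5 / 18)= 926875 / 338352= 2.74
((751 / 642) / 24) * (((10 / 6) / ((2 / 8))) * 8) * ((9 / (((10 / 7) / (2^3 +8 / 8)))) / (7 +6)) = 15771 / 1391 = 11.34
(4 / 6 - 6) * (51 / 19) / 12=-68 / 57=-1.19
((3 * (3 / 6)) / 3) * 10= 5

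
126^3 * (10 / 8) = 2500470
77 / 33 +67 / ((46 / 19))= 4141 / 138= 30.01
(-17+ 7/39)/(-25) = 0.67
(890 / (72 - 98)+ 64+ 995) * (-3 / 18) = -170.79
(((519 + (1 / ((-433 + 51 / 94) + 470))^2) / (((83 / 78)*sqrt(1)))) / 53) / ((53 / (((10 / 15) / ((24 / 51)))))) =1428445061615 / 5807151335254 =0.25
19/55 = 0.35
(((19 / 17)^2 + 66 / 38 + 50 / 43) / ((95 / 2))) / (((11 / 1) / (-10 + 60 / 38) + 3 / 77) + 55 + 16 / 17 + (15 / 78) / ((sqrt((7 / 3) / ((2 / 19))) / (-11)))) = 3037375153612800 * sqrt(798) / 6535304099268716798953 + 9341917136749701504 / 5847377351977272925379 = 0.00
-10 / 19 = -0.53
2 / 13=0.15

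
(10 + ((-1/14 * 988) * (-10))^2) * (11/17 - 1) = -146424540/833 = -175779.76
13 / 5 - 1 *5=-12 / 5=-2.40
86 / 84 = 43 / 42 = 1.02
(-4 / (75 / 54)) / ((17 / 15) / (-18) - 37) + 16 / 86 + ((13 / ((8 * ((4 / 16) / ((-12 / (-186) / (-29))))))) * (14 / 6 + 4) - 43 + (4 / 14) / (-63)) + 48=4407906412916 / 852983520795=5.17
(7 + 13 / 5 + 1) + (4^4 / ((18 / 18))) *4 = 5173 / 5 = 1034.60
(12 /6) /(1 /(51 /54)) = 17 /9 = 1.89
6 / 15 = 2 / 5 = 0.40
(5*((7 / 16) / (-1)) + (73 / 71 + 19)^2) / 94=4.24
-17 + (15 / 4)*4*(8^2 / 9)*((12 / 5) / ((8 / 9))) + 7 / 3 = 820 / 3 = 273.33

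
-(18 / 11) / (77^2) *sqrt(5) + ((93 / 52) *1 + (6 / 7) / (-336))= 9101 / 5096 - 18 *sqrt(5) / 65219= 1.79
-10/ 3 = -3.33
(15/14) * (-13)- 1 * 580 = -8315/14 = -593.93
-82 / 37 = -2.22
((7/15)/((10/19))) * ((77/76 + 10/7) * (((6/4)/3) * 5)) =433/80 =5.41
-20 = -20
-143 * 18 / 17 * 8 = -20592 / 17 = -1211.29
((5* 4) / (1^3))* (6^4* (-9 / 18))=-12960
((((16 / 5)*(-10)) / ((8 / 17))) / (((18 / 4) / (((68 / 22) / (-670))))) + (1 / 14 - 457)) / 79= -212124137 / 36680490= -5.78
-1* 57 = -57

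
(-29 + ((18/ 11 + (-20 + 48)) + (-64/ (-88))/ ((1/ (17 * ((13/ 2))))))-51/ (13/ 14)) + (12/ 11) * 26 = 7785/ 143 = 54.44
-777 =-777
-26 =-26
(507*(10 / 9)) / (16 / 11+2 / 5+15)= 92950 / 2781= 33.42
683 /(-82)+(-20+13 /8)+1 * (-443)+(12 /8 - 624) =-358243 /328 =-1092.20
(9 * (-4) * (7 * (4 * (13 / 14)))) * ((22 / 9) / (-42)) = 1144 / 21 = 54.48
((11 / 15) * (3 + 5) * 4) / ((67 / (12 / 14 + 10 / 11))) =0.62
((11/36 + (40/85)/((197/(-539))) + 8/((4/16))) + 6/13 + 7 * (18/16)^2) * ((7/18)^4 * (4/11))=2428831659695/7239418737408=0.34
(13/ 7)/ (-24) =-13/ 168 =-0.08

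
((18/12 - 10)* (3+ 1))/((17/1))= -2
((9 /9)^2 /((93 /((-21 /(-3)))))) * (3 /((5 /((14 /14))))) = 7 /155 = 0.05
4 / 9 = 0.44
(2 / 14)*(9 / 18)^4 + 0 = 1 / 112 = 0.01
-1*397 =-397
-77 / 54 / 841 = -77 / 45414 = -0.00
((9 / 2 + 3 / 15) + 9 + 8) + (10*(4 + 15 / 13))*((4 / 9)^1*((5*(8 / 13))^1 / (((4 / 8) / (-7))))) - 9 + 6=-14723573 / 15210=-968.02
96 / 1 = 96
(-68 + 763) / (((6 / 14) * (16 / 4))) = 4865 / 12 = 405.42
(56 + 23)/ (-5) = -79/ 5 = -15.80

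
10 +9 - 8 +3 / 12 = 45 / 4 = 11.25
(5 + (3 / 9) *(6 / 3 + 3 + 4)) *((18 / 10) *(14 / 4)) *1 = 252 / 5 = 50.40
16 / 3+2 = 22 / 3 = 7.33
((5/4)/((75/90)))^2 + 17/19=239/76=3.14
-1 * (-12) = 12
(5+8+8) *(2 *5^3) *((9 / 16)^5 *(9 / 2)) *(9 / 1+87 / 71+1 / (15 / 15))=1111841002125 / 74448896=14934.28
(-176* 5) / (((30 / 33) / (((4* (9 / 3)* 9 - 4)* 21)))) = -2114112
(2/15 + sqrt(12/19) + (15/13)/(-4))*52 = -121/15 + 104*sqrt(57)/19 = 33.26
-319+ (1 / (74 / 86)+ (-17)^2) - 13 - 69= -4101 / 37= -110.84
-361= -361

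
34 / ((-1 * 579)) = -34 / 579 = -0.06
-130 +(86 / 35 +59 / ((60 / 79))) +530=201659 / 420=480.14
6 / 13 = 0.46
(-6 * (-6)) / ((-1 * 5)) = -36 / 5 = -7.20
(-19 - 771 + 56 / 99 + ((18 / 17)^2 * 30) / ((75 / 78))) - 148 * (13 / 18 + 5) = -229080364 / 143055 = -1601.34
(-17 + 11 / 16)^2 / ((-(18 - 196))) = 68121 / 45568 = 1.49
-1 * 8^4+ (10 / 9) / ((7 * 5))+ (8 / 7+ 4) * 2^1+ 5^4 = -218023 / 63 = -3460.68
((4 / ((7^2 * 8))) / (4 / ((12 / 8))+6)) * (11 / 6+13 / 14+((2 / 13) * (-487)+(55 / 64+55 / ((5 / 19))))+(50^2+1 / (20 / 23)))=230529779 / 74197760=3.11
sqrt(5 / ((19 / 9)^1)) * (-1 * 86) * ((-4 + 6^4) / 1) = -17544 * sqrt(95) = -170997.76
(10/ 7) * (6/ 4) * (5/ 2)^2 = 375/ 28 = 13.39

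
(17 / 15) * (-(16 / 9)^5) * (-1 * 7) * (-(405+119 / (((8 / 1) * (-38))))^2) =-7374357602791424 / 319750335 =-23062861.23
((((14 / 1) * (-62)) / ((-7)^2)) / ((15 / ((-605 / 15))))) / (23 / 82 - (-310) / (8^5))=10078846976 / 61352865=164.28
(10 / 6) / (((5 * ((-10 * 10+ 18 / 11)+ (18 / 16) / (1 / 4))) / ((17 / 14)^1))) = -187 / 43365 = -0.00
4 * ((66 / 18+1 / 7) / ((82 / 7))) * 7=1120 / 123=9.11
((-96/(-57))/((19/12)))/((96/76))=16/19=0.84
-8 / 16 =-1 / 2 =-0.50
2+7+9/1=18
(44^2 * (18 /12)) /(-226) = -1452 /113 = -12.85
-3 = -3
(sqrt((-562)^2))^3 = 177504328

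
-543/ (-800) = 543/ 800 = 0.68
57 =57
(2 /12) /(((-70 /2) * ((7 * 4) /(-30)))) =1 /196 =0.01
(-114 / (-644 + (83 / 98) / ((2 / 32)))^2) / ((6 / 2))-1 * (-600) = 286294653581 / 477157832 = 600.00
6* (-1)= -6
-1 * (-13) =13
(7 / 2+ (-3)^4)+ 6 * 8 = 265 / 2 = 132.50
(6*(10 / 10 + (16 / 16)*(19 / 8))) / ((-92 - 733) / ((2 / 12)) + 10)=-81 / 19760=-0.00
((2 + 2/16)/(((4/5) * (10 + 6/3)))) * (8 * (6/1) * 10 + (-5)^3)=30175/384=78.58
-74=-74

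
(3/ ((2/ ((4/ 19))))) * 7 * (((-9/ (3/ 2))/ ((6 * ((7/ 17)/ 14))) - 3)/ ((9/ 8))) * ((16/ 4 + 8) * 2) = -33152/ 19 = -1744.84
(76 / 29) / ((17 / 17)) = 76 / 29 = 2.62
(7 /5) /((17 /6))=42 /85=0.49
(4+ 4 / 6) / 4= 7 / 6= 1.17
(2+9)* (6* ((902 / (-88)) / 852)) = -451 / 568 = -0.79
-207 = -207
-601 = -601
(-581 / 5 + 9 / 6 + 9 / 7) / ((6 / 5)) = -7939 / 84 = -94.51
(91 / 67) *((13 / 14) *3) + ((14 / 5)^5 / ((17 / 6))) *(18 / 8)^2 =311.29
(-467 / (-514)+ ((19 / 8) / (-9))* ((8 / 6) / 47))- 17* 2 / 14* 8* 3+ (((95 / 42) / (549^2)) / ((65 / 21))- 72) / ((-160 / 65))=-45887570492059 / 1630998960192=-28.13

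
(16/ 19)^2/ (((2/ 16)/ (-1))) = -2048/ 361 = -5.67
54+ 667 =721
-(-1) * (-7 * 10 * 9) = -630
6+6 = 12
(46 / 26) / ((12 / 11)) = 253 / 156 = 1.62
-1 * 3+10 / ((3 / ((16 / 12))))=13 / 9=1.44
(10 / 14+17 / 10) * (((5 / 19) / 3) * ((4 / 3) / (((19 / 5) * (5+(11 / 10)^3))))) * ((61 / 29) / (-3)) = -7930000 / 963598167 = -0.01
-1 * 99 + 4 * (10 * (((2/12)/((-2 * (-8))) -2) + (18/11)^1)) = -113.13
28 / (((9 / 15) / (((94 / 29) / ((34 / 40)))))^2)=2474080000 / 2187441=1131.04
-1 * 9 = -9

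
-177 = -177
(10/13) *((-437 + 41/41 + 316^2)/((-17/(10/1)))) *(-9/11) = 89478000/2431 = 36807.08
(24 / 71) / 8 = 3 / 71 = 0.04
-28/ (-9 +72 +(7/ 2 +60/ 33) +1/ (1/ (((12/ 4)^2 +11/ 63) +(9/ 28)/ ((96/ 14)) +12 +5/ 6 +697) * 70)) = -0.36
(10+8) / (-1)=-18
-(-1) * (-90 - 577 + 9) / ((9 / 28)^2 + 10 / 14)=-515872 / 641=-804.79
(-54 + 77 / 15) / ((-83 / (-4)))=-2932 / 1245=-2.36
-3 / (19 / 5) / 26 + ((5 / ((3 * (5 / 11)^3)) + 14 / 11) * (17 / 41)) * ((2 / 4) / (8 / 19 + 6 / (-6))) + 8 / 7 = -3665766586 / 643317675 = -5.70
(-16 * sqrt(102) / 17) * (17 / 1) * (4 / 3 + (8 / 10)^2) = -2368 * sqrt(102) / 75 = -318.88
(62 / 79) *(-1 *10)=-620 / 79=-7.85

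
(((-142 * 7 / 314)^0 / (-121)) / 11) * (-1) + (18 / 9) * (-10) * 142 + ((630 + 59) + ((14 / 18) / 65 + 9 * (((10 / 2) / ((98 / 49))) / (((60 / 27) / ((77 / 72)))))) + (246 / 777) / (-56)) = -2140.16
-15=-15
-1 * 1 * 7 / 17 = -7 / 17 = -0.41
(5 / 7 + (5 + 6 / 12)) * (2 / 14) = 87 / 98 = 0.89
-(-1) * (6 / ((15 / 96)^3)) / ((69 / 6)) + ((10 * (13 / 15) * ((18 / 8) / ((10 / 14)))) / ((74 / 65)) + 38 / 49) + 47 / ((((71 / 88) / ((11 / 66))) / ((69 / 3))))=384.83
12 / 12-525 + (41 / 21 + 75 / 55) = -120278 / 231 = -520.68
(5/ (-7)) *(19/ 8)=-1.70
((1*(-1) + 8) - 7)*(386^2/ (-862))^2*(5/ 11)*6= 0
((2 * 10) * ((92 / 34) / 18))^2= 9.04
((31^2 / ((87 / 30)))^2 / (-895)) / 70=-1.75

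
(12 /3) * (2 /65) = 8 /65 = 0.12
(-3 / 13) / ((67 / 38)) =-114 / 871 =-0.13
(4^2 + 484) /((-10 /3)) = -150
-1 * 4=-4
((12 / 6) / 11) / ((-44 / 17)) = -0.07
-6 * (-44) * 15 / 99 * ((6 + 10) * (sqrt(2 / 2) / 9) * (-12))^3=-10485760 / 27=-388361.48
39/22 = 1.77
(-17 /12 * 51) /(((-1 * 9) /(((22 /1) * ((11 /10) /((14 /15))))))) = 34969 /168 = 208.15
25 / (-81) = -25 / 81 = -0.31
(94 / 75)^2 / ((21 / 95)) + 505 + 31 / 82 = 992810113 / 1937250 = 512.48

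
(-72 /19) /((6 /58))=-696 /19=-36.63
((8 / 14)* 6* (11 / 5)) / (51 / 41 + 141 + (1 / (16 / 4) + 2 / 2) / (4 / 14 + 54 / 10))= 783264 / 14793695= 0.05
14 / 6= 7 / 3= 2.33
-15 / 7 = -2.14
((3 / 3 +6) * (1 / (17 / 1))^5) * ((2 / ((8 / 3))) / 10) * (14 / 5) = 147 / 141985700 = 0.00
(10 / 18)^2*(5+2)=175 / 81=2.16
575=575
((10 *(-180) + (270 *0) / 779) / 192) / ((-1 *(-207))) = -25 / 552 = -0.05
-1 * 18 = -18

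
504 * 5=2520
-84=-84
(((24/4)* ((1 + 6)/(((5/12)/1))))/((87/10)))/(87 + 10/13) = 624/4727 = 0.13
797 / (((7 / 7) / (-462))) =-368214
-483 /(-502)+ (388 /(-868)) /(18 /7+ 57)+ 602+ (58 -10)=4224275147 /6489354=650.95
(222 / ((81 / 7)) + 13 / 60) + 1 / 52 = 34084 / 1755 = 19.42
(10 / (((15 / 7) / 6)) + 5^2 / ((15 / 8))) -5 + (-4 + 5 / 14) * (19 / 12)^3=176389 / 8064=21.87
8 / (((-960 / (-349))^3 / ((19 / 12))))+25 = 33985262431 / 1327104000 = 25.61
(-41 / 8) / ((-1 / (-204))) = -2091 / 2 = -1045.50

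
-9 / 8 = -1.12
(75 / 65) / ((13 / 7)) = 105 / 169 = 0.62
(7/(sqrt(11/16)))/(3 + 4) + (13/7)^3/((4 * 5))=2197/6860 + 4 * sqrt(11)/11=1.53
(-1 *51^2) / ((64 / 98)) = -127449 / 32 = -3982.78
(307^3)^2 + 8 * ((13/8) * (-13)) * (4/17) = 14232433859243557/17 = 837201991720209.24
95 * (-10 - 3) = -1235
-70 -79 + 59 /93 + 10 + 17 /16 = -204307 /1488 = -137.30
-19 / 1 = -19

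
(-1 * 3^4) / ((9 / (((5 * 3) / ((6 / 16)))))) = -360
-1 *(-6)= 6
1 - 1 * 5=-4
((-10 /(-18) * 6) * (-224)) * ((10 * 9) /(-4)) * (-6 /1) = -100800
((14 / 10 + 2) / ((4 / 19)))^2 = 104329 / 400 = 260.82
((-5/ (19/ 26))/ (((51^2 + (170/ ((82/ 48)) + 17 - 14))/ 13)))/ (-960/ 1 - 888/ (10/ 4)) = 173225/ 6924646368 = 0.00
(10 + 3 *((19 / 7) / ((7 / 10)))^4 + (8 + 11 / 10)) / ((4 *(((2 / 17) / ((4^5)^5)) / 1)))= 48086861947577533525393408 / 28824005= 1668292173401216573.66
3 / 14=0.21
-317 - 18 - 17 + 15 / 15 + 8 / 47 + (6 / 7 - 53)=-132578 / 329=-402.97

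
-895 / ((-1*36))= 895 / 36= 24.86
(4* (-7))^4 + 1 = 614657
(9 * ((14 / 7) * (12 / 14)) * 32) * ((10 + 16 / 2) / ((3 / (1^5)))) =20736 / 7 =2962.29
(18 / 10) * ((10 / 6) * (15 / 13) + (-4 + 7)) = 576 / 65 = 8.86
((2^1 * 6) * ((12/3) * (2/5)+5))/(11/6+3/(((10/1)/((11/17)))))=1836/47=39.06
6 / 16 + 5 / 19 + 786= 119569 / 152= 786.64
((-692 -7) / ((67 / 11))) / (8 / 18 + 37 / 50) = -3460050 / 35711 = -96.89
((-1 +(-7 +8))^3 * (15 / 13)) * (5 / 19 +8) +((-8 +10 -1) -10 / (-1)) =11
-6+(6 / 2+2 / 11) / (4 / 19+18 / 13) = -17359 / 4334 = -4.01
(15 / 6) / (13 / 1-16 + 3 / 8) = -20 / 21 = -0.95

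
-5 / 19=-0.26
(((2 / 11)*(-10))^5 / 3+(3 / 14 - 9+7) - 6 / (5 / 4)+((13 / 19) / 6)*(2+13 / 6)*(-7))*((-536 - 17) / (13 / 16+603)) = 20145413529292 / 1330306222905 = 15.14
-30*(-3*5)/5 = 90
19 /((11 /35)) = 665 /11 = 60.45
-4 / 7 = -0.57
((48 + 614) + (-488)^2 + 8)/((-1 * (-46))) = 119407/23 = 5191.61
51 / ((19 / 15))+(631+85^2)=150029 / 19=7896.26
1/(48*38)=1/1824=0.00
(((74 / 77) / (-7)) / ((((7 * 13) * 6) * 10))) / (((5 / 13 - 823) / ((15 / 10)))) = 37 / 806969240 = 0.00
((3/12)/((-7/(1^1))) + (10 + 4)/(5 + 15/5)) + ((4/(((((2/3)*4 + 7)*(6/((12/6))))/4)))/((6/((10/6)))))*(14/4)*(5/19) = 1.86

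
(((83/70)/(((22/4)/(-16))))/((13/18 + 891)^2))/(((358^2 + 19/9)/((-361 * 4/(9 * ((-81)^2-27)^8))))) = 29963/18331106993153666170574026288750171205212575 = 0.00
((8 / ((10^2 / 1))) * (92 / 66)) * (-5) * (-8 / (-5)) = -0.89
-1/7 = -0.14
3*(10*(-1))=-30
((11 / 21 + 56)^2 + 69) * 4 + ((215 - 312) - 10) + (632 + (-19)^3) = 2964298 / 441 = 6721.76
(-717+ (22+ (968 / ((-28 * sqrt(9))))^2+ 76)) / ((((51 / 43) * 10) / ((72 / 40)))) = -73.79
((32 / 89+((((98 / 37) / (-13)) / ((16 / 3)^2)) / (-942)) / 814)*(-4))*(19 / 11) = -9567813241601 / 3851516825728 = -2.48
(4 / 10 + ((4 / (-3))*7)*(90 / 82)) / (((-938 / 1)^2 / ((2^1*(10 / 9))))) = -2018 / 81165609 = -0.00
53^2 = 2809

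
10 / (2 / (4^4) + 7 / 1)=1.43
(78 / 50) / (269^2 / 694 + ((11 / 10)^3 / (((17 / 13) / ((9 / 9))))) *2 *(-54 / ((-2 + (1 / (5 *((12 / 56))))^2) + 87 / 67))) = -588265977 / 205065295190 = -0.00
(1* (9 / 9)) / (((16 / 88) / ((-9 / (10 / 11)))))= -1089 / 20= -54.45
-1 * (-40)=40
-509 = -509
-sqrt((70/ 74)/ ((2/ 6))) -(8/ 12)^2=-sqrt(3885)/ 37 -4/ 9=-2.13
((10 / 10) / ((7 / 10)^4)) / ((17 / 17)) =10000 / 2401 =4.16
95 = 95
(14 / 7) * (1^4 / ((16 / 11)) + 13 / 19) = 417 / 152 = 2.74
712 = 712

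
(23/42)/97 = 23/4074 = 0.01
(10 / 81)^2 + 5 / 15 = 2287 / 6561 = 0.35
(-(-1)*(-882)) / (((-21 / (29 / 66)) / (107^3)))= 22607611.73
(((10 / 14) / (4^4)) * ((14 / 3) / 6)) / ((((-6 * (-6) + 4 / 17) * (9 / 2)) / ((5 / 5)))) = 85 / 6386688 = 0.00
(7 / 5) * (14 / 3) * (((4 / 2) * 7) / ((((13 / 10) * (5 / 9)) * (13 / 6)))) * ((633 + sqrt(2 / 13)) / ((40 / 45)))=55566 * sqrt(26) / 10985 + 35173278 / 845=41650.97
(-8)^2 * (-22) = -1408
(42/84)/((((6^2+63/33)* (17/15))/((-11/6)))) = -605/28356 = -0.02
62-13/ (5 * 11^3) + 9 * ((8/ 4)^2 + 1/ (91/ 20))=60546007/ 605605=99.98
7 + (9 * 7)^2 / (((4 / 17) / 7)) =472339 / 4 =118084.75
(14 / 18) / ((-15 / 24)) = -56 / 45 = -1.24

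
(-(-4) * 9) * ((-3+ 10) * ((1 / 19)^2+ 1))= 91224 / 361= 252.70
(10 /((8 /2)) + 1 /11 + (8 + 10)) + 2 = 22.59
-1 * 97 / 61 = -97 / 61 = -1.59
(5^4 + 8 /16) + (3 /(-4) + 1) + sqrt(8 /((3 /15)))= 2 * sqrt(10) + 2503 /4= 632.07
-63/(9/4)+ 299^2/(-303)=-97885/303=-323.05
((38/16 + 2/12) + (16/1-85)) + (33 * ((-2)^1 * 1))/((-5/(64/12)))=3.94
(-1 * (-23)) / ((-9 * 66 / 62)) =-713 / 297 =-2.40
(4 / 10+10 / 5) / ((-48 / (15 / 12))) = -1 / 16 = -0.06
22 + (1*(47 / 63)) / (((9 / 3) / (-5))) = 3923 / 189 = 20.76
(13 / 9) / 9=13 / 81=0.16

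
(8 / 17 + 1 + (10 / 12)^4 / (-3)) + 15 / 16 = 37135 / 16524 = 2.25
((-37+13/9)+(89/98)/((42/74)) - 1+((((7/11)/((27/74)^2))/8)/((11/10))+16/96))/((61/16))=-16577983168/1845596907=-8.98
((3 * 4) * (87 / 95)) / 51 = 348 / 1615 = 0.22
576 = 576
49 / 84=7 / 12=0.58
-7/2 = -3.50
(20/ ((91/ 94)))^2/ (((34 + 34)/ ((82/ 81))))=6.35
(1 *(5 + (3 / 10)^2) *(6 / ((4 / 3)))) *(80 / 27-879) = -12039377 / 600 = -20065.63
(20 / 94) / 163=0.00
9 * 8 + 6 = 78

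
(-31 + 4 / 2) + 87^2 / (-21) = -389.43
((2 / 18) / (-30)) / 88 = -1 / 23760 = -0.00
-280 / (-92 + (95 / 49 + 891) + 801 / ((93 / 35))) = -425320 / 1674531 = -0.25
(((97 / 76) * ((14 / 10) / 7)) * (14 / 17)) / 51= 679 / 164730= 0.00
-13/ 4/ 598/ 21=-1/ 3864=-0.00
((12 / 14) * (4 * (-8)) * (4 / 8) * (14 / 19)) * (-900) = 172800 / 19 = 9094.74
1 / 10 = 0.10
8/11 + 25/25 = 19/11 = 1.73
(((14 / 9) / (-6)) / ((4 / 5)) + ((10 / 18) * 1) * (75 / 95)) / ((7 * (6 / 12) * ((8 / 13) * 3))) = 3055 / 172368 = 0.02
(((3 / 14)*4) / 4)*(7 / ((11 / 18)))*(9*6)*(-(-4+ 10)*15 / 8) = -32805 / 22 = -1491.14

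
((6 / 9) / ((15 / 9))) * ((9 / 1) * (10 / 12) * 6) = 18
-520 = -520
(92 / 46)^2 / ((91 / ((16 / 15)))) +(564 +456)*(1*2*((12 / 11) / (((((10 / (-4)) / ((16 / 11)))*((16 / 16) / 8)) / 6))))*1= -10265141696 / 165165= -62150.83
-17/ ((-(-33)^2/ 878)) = 14926/ 1089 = 13.71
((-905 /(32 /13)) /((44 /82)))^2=232675993225 /495616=469468.28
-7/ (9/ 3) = -7/ 3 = -2.33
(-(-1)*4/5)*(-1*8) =-32/5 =-6.40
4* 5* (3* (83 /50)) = 498 /5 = 99.60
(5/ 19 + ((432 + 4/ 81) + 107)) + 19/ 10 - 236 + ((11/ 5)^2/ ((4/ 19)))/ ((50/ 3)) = 2359224983/ 7695000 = 306.59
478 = 478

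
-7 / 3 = -2.33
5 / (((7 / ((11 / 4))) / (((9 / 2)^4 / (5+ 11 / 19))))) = 6856245 / 47488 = 144.38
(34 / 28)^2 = 289 / 196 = 1.47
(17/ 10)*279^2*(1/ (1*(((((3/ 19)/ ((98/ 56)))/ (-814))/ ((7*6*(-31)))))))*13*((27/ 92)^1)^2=147310598026254663/ 84640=1740437122238.36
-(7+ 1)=-8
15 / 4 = 3.75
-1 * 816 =-816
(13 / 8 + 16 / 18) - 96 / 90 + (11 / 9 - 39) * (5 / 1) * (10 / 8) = -84479 / 360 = -234.66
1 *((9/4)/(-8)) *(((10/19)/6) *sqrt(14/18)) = -5 *sqrt(7)/608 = -0.02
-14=-14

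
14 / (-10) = -7 / 5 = -1.40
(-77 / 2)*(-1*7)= 269.50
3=3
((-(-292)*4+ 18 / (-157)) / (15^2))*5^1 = 183358 / 7065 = 25.95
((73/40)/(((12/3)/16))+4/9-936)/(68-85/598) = -24979357/1826055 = -13.68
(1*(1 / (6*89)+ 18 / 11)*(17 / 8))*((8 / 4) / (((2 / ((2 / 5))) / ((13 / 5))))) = 3.62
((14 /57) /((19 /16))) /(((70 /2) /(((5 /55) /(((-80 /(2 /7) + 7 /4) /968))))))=-11264 /6026895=-0.00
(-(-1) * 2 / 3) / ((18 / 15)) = 0.56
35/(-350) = -1/10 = -0.10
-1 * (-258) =258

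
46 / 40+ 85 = 1723 / 20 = 86.15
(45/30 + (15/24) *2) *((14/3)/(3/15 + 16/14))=2695/282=9.56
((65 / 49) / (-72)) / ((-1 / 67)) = 4355 / 3528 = 1.23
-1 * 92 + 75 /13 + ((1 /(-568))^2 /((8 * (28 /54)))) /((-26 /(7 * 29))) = -11573168911 /134211584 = -86.23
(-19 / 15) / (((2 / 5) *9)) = -19 / 54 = -0.35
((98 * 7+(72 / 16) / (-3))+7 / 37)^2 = 2567144889 / 5476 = 468799.29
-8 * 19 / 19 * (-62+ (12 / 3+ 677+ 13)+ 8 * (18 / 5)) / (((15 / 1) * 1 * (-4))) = 6608 / 75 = 88.11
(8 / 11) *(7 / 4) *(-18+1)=-238 / 11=-21.64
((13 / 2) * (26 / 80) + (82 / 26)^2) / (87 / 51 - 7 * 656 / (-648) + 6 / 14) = 1571552199 / 1201657600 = 1.31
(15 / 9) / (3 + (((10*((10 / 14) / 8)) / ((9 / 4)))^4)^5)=1616812799777249527984948698966901335 / 2910263048693996168102190037290813028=0.56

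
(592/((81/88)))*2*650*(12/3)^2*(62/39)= 5167923200/243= 21267173.66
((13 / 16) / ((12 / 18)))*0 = 0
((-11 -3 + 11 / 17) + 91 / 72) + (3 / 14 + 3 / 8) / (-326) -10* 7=-229293563 / 2793168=-82.09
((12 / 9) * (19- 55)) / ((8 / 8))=-48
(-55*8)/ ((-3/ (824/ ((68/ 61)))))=5529040/ 51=108412.55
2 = 2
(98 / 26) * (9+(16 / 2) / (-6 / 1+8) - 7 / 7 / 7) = 630 / 13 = 48.46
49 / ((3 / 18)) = 294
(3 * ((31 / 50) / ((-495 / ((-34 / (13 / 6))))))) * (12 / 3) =4216 / 17875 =0.24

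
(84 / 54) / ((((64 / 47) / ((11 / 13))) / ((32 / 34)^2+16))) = 1103795 / 67626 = 16.32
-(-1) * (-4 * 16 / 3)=-21.33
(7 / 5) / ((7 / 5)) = 1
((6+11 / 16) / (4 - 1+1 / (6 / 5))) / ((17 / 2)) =321 / 1564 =0.21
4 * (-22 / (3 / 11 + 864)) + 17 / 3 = 17635 / 3169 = 5.56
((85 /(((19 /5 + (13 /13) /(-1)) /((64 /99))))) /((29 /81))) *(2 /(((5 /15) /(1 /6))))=122400 /2233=54.81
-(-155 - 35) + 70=260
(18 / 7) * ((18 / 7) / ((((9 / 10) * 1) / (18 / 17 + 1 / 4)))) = 8010 / 833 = 9.62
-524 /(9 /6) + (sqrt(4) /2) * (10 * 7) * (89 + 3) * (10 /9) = 61256 /9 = 6806.22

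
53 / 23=2.30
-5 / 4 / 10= -1 / 8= -0.12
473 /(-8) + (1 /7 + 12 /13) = -42267 /728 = -58.06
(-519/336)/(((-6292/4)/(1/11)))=173/1937936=0.00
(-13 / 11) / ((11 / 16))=-1.72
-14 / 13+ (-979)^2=12459719 / 13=958439.92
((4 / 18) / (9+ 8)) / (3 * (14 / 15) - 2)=5 / 306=0.02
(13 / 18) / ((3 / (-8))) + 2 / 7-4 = -1066 / 189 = -5.64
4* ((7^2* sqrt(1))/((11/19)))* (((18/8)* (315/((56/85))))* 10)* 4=160248375/11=14568034.09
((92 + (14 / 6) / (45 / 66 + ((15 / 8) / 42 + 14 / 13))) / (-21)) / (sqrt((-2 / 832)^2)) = -3362869120 / 1819629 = -1848.11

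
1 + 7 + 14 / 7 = 10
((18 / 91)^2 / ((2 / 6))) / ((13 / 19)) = 0.17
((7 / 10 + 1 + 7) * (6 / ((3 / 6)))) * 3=313.20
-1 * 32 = -32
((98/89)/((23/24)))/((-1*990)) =-0.00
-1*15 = -15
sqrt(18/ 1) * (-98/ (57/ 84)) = -8232 * sqrt(2)/ 19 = -612.73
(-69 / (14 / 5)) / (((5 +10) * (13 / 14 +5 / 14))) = -23 / 18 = -1.28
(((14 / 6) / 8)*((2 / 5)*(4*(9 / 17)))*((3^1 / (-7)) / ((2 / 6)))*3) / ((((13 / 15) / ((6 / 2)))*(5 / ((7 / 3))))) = -1701 / 1105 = -1.54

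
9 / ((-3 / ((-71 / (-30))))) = -71 / 10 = -7.10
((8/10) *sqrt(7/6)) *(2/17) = 4 *sqrt(42)/255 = 0.10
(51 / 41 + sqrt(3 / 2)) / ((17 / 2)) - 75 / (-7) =sqrt(6) / 17 + 3117 / 287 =11.00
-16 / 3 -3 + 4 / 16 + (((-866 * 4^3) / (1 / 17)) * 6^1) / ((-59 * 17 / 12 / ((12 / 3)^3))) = 3064719781 / 708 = 4328700.26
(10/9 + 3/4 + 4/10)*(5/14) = 407/504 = 0.81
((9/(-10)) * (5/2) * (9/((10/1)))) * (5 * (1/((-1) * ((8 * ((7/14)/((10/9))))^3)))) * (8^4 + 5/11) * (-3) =-5632625/2112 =-2666.96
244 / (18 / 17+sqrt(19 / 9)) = -671976 / 2575+211548*sqrt(19) / 2575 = 97.14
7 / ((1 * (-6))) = -7 / 6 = -1.17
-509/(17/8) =-4072/17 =-239.53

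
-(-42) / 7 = 6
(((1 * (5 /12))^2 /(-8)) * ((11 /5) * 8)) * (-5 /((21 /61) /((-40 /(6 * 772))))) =-83875 /1750896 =-0.05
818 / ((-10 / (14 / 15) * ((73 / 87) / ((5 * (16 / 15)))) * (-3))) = 2656864 / 16425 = 161.76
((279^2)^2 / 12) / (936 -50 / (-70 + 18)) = 26256625551 / 48722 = 538906.97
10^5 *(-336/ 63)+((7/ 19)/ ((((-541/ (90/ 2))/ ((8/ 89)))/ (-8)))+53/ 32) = -46839199806511/ 87823776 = -533331.66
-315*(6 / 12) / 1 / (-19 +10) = 35 / 2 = 17.50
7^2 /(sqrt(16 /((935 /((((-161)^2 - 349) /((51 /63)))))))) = 2.11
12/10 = 6/5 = 1.20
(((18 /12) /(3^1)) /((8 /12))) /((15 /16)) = 4 /5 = 0.80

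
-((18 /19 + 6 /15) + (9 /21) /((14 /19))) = -17959 /9310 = -1.93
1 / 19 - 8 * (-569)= 86489 / 19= 4552.05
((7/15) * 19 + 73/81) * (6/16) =989/270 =3.66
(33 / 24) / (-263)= -11 / 2104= -0.01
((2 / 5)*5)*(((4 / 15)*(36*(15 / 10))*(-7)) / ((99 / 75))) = -1680 / 11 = -152.73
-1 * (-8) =8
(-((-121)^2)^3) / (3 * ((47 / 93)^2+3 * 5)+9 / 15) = -45240445050433215 / 668369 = -67687826710.15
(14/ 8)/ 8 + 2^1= 71/ 32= 2.22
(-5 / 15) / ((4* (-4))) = 0.02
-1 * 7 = -7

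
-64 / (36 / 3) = -16 / 3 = -5.33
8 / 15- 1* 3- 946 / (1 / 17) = -241267 / 15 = -16084.47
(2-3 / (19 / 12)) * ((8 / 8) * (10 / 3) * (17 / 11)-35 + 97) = 4432 / 627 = 7.07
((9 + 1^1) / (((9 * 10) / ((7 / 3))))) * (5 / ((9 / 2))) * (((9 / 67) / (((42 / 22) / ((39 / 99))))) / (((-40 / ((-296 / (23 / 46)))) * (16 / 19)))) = 9139 / 65124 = 0.14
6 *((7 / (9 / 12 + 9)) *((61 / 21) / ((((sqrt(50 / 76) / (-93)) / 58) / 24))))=-21058176 *sqrt(38) / 65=-1997097.15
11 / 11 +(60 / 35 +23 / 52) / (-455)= 32967 / 33124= 1.00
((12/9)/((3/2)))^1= 8/9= 0.89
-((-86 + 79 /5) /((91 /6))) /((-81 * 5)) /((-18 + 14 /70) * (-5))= -2 /15575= -0.00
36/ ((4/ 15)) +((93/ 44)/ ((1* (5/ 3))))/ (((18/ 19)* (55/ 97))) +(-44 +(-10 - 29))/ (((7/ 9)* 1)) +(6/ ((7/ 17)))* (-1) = 2723131/ 169400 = 16.08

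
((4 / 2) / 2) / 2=1 / 2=0.50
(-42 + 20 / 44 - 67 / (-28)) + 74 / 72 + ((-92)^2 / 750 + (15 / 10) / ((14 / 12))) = -4427191 / 173250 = -25.55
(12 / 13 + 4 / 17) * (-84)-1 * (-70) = -6034 / 221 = -27.30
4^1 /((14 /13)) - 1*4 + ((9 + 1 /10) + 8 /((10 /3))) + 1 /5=799 /70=11.41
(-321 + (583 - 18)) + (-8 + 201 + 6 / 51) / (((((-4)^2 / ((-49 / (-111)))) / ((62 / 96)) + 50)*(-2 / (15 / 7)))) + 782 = 5612544867 / 5480732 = 1024.05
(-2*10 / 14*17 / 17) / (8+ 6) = -5 / 49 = -0.10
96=96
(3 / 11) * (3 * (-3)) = -27 / 11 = -2.45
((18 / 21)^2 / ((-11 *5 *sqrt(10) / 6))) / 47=-108 *sqrt(10) / 633325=-0.00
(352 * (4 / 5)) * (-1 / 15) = -1408 / 75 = -18.77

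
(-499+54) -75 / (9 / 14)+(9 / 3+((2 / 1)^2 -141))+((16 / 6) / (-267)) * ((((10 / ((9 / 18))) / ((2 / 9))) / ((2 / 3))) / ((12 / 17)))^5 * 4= -87334522603151 / 8544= -10221737196.06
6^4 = 1296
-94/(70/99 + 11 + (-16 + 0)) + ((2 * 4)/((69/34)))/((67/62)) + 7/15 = 51105733/1964775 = 26.01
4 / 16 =1 / 4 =0.25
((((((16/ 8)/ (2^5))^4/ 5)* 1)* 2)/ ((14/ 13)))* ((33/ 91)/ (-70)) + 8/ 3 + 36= 130377318301/ 3371827200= 38.67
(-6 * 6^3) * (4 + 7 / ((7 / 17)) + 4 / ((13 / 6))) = -384912 / 13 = -29608.62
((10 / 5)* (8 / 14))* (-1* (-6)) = 48 / 7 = 6.86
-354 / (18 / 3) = -59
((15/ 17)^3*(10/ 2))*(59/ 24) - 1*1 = 292571/ 39304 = 7.44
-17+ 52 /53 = -849 /53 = -16.02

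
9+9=18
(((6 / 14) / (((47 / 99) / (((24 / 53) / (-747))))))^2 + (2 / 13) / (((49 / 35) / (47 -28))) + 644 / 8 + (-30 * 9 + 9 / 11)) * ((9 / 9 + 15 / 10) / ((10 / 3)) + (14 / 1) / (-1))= 111779769172517839 / 45211599801368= 2472.37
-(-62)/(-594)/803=-31/238491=-0.00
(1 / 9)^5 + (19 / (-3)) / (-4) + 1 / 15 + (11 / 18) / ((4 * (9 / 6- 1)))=577373 / 295245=1.96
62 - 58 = 4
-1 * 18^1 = -18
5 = 5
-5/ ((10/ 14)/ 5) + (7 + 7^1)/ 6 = -98/ 3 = -32.67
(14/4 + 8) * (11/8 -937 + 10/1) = -170315/16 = -10644.69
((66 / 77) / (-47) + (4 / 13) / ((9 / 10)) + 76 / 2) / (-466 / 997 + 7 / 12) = 5883065696 / 17796597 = 330.57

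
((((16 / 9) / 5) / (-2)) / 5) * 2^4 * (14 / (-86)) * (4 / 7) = 512 / 9675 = 0.05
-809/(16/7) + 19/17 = -95967/272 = -352.82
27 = 27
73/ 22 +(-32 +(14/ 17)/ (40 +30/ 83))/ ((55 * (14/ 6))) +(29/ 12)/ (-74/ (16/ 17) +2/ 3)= 124627729981/ 41023078250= 3.04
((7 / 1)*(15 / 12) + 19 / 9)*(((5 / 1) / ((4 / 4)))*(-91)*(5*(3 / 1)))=-74127.08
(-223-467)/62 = -345/31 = -11.13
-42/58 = -21/29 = -0.72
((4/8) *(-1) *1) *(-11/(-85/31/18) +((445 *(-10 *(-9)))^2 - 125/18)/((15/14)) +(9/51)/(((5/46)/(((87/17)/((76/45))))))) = -2219509692073391/2965140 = -748534535.32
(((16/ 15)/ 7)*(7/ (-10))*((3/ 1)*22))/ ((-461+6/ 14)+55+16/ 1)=1232/ 68175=0.02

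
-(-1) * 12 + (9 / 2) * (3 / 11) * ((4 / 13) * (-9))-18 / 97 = 116736 / 13871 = 8.42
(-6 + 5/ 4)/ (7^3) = -19/ 1372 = -0.01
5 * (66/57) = 5.79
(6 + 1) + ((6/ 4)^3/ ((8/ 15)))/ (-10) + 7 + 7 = 2607/ 128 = 20.37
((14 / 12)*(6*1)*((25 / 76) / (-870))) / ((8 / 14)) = -245 / 52896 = -0.00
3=3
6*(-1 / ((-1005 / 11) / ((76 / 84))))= 418 / 7035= 0.06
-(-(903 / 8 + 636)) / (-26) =-5991 / 208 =-28.80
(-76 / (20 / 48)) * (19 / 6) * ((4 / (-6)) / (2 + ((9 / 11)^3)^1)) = 7687856 / 50865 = 151.14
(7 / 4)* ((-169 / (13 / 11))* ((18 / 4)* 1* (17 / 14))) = -21879 / 16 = -1367.44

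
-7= -7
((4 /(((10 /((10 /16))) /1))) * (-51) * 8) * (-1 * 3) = 306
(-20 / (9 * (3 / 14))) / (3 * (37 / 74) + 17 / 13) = -7280 / 1971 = -3.69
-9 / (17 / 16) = -144 / 17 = -8.47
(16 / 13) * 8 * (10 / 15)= 256 / 39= 6.56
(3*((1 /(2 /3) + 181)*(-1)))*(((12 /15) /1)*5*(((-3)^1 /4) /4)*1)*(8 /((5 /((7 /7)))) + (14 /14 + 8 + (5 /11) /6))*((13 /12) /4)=3343327 /2816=1187.26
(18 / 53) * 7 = 126 / 53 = 2.38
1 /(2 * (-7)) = -1 /14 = -0.07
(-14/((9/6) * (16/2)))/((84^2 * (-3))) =1/18144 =0.00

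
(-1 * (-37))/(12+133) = 37/145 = 0.26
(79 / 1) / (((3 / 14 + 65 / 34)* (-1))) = -9401 / 253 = -37.16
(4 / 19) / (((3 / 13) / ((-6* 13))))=-1352 / 19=-71.16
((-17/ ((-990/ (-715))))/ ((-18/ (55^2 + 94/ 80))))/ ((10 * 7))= 8917129/ 302400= 29.49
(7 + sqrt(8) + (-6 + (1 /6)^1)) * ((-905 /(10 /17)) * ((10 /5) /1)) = -6154 * sqrt(2)- 21539 /6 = -12292.90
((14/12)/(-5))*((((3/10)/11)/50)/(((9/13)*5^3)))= -91/61875000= -0.00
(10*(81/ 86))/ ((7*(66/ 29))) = 3915/ 6622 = 0.59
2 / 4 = 1 / 2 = 0.50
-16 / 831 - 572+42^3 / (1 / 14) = 861464444 / 831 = 1036659.98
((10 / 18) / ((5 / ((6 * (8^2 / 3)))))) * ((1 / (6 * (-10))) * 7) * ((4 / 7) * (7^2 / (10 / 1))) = -3136 / 675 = -4.65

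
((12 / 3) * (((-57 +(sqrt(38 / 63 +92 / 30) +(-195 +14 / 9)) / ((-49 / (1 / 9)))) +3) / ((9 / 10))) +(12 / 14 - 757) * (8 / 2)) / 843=-116544116 / 30112803 - 272 * sqrt(35) / 70263207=-3.87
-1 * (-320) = 320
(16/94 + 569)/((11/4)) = 107004/517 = 206.97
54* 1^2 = 54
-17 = -17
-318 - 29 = -347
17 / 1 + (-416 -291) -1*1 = -691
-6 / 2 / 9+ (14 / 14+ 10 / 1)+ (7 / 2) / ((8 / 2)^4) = 16405 / 1536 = 10.68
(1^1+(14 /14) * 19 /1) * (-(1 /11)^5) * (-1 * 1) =20 /161051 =0.00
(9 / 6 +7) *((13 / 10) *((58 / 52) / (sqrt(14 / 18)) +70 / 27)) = 1479 *sqrt(7) / 280 +1547 / 54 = 42.62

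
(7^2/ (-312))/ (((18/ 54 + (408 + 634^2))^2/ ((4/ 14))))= -21/ 75767822553748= -0.00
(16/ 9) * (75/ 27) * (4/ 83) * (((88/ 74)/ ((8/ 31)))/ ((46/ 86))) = 11730400/ 5721273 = 2.05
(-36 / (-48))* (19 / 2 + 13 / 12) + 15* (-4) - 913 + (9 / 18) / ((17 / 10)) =-262417 / 272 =-964.77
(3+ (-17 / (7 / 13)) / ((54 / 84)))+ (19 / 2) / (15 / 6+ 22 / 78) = -83386 / 1953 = -42.70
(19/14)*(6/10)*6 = 171/35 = 4.89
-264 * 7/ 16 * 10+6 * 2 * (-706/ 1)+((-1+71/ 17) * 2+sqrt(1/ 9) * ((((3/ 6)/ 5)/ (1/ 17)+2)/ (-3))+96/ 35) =-9618.32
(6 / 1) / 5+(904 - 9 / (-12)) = 18119 / 20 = 905.95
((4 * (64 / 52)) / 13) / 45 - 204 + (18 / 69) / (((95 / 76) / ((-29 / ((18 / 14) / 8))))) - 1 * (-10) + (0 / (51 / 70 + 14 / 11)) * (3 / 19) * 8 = -231.65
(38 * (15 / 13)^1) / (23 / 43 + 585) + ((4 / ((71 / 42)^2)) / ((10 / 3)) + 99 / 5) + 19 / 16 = 1417823026631 / 65999594960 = 21.48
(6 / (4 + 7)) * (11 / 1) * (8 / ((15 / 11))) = 35.20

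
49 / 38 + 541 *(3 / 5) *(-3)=-184777 / 190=-972.51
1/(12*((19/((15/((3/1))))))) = 5/228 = 0.02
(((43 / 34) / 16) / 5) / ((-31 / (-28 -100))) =172 / 2635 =0.07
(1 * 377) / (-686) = -377 / 686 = -0.55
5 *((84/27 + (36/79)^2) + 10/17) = 18653470/954873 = 19.54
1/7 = 0.14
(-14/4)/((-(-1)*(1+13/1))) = -1/4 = -0.25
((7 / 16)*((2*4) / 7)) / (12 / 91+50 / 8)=0.08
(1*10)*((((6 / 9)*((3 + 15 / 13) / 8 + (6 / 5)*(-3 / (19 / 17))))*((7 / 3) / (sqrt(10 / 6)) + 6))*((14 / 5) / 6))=-62286 / 1235-72667*sqrt(15) / 18525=-65.63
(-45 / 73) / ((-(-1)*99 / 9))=-45 / 803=-0.06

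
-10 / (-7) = 10 / 7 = 1.43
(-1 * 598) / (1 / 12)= -7176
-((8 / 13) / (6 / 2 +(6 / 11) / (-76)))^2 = -11182336 / 264485169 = -0.04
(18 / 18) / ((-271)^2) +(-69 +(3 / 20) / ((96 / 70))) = -323801305 / 4700224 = -68.89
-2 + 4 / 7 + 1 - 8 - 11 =-136 / 7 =-19.43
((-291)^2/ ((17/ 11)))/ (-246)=-310497/ 1394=-222.74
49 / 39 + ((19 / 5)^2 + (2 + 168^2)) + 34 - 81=28194.70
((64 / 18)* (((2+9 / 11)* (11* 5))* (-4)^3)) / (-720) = 3968 / 81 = 48.99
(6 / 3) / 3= 2 / 3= 0.67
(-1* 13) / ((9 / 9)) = -13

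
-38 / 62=-19 / 31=-0.61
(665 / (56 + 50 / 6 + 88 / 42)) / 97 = 0.10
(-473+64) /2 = -409 /2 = -204.50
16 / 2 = 8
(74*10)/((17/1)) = 740/17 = 43.53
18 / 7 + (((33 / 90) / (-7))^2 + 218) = 9727321 / 44100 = 220.57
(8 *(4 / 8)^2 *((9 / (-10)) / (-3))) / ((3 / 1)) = 1 / 5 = 0.20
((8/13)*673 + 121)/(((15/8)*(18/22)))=68024/195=348.84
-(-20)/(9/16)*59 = 18880/9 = 2097.78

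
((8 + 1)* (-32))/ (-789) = 96/ 263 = 0.37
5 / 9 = 0.56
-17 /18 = -0.94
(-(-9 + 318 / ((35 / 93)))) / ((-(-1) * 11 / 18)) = -1367.95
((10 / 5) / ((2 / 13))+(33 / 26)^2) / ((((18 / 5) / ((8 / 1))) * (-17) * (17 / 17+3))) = -2905 / 6084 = -0.48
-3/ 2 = -1.50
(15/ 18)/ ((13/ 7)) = 35/ 78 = 0.45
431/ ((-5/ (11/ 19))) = -4741/ 95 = -49.91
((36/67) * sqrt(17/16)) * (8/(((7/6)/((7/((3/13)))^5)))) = 14263591888 * sqrt(17)/603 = 97529512.36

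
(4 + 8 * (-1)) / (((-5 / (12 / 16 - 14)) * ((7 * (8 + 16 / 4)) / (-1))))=53 / 420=0.13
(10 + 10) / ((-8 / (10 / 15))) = -5 / 3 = -1.67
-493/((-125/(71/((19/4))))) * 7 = 980084/2375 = 412.67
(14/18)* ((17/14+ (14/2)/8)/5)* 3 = 39/40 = 0.98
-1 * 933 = -933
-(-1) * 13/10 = 13/10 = 1.30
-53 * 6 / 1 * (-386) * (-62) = -7610376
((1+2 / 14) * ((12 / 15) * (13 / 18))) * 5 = 208 / 63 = 3.30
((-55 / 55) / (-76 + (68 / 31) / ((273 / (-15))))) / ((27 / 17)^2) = 815269 / 156542544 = 0.01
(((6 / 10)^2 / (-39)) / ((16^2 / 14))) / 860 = -21 / 35776000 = -0.00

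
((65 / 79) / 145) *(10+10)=260 / 2291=0.11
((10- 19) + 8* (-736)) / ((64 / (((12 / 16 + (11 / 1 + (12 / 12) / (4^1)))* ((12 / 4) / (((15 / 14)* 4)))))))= -123837 / 160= -773.98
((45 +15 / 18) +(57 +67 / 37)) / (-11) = -23231 / 2442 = -9.51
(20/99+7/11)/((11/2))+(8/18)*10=5006/1089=4.60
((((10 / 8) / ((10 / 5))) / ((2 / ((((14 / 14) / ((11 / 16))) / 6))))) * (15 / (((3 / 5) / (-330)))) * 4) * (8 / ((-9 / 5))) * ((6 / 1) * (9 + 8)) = 3400000 / 3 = 1133333.33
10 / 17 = 0.59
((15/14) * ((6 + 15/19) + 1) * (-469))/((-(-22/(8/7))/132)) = -26840.30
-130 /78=-5 /3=-1.67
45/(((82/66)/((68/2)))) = 50490/41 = 1231.46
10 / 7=1.43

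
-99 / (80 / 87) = -8613 / 80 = -107.66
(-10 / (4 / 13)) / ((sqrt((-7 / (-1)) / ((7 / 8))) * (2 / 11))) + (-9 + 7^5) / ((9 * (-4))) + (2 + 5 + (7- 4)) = -8219 / 18- 715 * sqrt(2) / 16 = -519.81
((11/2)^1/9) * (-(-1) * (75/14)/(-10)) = -55/168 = -0.33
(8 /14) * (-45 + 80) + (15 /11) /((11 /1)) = 2435 /121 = 20.12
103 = 103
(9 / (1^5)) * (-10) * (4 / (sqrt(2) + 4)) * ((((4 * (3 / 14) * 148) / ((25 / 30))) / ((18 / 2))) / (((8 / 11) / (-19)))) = 2227104 / 49 - 556776 * sqrt(2) / 49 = 29381.71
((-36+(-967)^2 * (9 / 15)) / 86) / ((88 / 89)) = 249652743 / 37840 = 6597.59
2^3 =8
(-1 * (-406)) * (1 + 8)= 3654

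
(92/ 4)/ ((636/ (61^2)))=85583/ 636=134.56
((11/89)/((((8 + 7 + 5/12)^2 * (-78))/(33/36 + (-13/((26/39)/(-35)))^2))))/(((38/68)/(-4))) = 880228448/39598325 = 22.23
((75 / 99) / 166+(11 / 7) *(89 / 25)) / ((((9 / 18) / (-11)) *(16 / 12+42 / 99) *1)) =-59040707 / 842450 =-70.08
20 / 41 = 0.49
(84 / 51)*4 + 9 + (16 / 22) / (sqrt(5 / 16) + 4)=740369 / 46937 - 32*sqrt(5) / 2761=15.75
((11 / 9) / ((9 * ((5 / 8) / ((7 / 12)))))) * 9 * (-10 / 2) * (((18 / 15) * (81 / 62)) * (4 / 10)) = -2772 / 775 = -3.58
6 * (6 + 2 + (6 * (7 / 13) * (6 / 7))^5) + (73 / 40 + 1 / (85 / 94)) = 259560988549 / 252479240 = 1028.05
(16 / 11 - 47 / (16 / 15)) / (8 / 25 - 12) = 187475 / 51392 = 3.65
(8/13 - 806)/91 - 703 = -842119/1183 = -711.85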